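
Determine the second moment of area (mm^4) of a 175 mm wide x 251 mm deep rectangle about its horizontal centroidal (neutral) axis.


I = b * h^3 / 12
= 175 * 251^3 / 12
= 175 * 15813251 / 12
= 230609910.42 mm^4

230609910.42 mm^4


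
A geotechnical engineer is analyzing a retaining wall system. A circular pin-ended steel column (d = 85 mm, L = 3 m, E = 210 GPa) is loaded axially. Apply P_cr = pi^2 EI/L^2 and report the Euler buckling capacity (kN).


I = pi * d^4 / 64 = 2562392.19 mm^4
L = 3000.0 mm
P_cr = pi^2 * E * I / L^2
= 9.8696 * 210000.0 * 2562392.19 / 3000.0^2
= 590095.27 N = 590.0953 kN

590.0953 kN


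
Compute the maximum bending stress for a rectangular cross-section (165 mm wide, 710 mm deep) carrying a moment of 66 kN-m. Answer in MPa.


I = b * h^3 / 12 = 165 * 710^3 / 12 = 4921276250.0 mm^4
y = h / 2 = 710 / 2 = 355.0 mm
M = 66 kN-m = 66000000.0 N-mm
sigma = M * y / I = 66000000.0 * 355.0 / 4921276250.0
= 4.76 MPa

4.76 MPa


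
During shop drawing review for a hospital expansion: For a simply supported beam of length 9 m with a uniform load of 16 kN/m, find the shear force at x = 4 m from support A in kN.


R_A = w * L / 2 = 16 * 9 / 2 = 72.0 kN
V(x) = R_A - w * x = 72.0 - 16 * 4
= 8.0 kN

8.0 kN


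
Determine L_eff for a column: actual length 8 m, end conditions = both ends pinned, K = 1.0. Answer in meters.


L_eff = K * L
= 1.0 * 8
= 8.0 m

8.0 m


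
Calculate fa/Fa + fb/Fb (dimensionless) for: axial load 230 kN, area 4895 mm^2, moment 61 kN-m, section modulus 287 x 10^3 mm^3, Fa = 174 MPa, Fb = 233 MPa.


f_a = P / A = 230000.0 / 4895 = 46.9867 MPa
f_b = M / S = 61000000.0 / 287000.0 = 212.5436 MPa
Ratio = f_a / Fa + f_b / Fb
= 46.9867 / 174 + 212.5436 / 233
= 1.1822 (dimensionless)

1.1822 (dimensionless)


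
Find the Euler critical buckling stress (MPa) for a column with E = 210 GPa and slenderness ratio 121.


sigma_cr = pi^2 * E / lambda^2
= 9.8696 * 210000.0 / 121^2
= 9.8696 * 210000.0 / 14641
= 141.5625 MPa

141.5625 MPa


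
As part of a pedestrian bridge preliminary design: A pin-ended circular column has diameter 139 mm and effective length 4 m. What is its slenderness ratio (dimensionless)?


Radius of gyration r = d / 4 = 139 / 4 = 34.75 mm
L_eff = 4000.0 mm
Slenderness ratio = L / r = 4000.0 / 34.75 = 115.11 (dimensionless)

115.11 (dimensionless)


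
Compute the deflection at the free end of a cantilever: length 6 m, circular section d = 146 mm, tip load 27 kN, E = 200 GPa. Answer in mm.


I = pi * d^4 / 64 = pi * 146^4 / 64 = 22303926.33 mm^4
L = 6000.0 mm, P = 27000.0 N, E = 200000.0 MPa
delta = P * L^3 / (3 * E * I)
= 27000.0 * 6000.0^3 / (3 * 200000.0 * 22303926.33)
= 435.7977 mm

435.7977 mm


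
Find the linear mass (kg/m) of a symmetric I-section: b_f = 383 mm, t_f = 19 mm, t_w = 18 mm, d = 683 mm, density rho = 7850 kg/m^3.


A_flanges = 2 * 383 * 19 = 14554 mm^2
A_web = (683 - 2 * 19) * 18 = 11610 mm^2
A_total = 14554 + 11610 = 26164 mm^2 = 0.026164 m^2
Weight = rho * A = 7850 * 0.026164 = 205.3874 kg/m

205.3874 kg/m


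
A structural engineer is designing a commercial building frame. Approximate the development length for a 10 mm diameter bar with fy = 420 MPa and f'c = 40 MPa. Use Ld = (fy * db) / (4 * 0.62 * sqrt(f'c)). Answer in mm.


Ld = (fy * db) / (4 * 0.62 * sqrt(f'c))
= (420 * 10) / (4 * 0.62 * sqrt(40))
= 4200 / 15.6849
= 267.77 mm

267.77 mm


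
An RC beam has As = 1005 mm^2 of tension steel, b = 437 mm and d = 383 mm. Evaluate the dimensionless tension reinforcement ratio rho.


rho = As / (b * d)
= 1005 / (437 * 383)
= 1005 / 167371
= 0.006005 (dimensionless)

0.006005 (dimensionless)


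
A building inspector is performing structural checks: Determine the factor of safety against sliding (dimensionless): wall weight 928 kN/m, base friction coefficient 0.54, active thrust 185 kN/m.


Resisting force = mu * W = 0.54 * 928 = 501.12 kN/m
FOS = Resisting / Driving = 501.12 / 185
= 2.7088 (dimensionless)

2.7088 (dimensionless)


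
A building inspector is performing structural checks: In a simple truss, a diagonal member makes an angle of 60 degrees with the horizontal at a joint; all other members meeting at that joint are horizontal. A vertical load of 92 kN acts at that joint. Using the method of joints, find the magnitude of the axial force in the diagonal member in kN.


At the joint, only the diagonal has a vertical component, so vertical equilibrium gives:
F * sin(60) = 92
F = 92 / sin(60)
= 92 / 0.866025
= 106.23 kN

106.23 kN


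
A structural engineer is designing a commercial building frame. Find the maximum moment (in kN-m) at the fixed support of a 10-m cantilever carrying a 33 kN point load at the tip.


For a cantilever with a point load at the free end:
M_max = P * L = 33 * 10 = 330 kN-m

330 kN-m


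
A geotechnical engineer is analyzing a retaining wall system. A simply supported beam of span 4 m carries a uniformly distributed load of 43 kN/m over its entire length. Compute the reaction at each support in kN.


Total load = w * L = 43 * 4 = 172 kN
By symmetry, each reaction R = total / 2 = 172 / 2 = 86.0 kN

86.0 kN


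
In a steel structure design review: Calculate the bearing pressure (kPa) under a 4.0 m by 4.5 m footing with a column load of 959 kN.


A = 4.0 * 4.5 = 18.0 m^2
q = P / A = 959 / 18.0
= 53.2778 kPa

53.2778 kPa


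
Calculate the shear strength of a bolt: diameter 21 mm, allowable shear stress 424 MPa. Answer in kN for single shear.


A = pi * d^2 / 4 = pi * 21^2 / 4 = 346.3606 mm^2
V = f_v * A / 1000 = 424 * 346.3606 / 1000
= 146.8569 kN

146.8569 kN


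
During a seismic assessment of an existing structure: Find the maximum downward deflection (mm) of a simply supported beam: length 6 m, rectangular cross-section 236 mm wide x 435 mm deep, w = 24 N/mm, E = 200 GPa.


I = 236 * 435^3 / 12 = 1618819875.0 mm^4
L = 6000.0 mm, w = 24 N/mm, E = 200000.0 MPa
delta = 5 * w * L^4 / (384 * E * I)
= 5 * 24 * 6000.0^4 / (384 * 200000.0 * 1618819875.0)
= 1.2509 mm

1.2509 mm


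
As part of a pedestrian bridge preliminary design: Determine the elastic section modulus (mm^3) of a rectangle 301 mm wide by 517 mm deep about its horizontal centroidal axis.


S = b * h^2 / 6
= 301 * 517^2 / 6
= 301 * 267289 / 6
= 13408998.17 mm^3

13408998.17 mm^3


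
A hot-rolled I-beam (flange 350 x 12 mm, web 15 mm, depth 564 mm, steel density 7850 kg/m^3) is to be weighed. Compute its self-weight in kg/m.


A_flanges = 2 * 350 * 12 = 8400 mm^2
A_web = (564 - 2 * 12) * 15 = 8100 mm^2
A_total = 8400 + 8100 = 16500 mm^2 = 0.016500 m^2
Weight = rho * A = 7850 * 0.016500 = 129.525 kg/m

129.525 kg/m


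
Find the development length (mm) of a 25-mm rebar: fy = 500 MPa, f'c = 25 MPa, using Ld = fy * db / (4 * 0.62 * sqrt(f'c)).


Ld = (fy * db) / (4 * 0.62 * sqrt(f'c))
= (500 * 25) / (4 * 0.62 * sqrt(25))
= 12500 / 12.4
= 1008.06 mm

1008.06 mm


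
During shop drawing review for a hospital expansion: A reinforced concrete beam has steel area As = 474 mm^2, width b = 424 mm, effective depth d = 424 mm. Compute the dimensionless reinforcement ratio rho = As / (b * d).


rho = As / (b * d)
= 474 / (424 * 424)
= 474 / 179776
= 0.002637 (dimensionless)

0.002637 (dimensionless)


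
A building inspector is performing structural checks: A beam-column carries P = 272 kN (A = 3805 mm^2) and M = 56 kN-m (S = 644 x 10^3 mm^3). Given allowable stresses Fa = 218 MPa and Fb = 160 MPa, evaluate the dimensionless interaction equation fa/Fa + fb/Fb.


f_a = P / A = 272000.0 / 3805 = 71.4849 MPa
f_b = M / S = 56000000.0 / 644000.0 = 86.9565 MPa
Ratio = f_a / Fa + f_b / Fb
= 71.4849 / 218 + 86.9565 / 160
= 0.8714 (dimensionless)

0.8714 (dimensionless)


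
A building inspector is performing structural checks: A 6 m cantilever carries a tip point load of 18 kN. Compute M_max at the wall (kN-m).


For a cantilever with a point load at the free end:
M_max = P * L = 18 * 6 = 108 kN-m

108 kN-m


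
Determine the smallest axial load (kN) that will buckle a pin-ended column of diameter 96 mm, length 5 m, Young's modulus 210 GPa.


I = pi * d^4 / 64 = 4169220.18 mm^4
L = 5000.0 mm
P_cr = pi^2 * E * I / L^2
= 9.8696 * 210000.0 * 4169220.18 / 5000.0^2
= 345647.85 N = 345.6479 kN

345.6479 kN


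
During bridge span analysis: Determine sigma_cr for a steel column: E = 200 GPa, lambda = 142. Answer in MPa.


sigma_cr = pi^2 * E / lambda^2
= 9.8696 * 200000.0 / 142^2
= 9.8696 * 200000.0 / 20164
= 97.8933 MPa

97.8933 MPa


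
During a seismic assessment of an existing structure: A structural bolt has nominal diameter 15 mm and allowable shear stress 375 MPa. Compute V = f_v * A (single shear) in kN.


A = pi * d^2 / 4 = pi * 15^2 / 4 = 176.7146 mm^2
V = f_v * A / 1000 = 375 * 176.7146 / 1000
= 66.268 kN

66.268 kN


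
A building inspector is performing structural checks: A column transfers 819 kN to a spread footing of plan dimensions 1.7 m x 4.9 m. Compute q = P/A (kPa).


A = 1.7 * 4.9 = 8.33 m^2
q = P / A = 819 / 8.33
= 98.3193 kPa

98.3193 kPa


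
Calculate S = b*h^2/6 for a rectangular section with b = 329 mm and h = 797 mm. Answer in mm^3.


S = b * h^2 / 6
= 329 * 797^2 / 6
= 329 * 635209 / 6
= 34830626.83 mm^3

34830626.83 mm^3


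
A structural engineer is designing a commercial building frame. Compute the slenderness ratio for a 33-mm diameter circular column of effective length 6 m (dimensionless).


Radius of gyration r = d / 4 = 33 / 4 = 8.25 mm
L_eff = 6000.0 mm
Slenderness ratio = L / r = 6000.0 / 8.25 = 727.27 (dimensionless)

727.27 (dimensionless)


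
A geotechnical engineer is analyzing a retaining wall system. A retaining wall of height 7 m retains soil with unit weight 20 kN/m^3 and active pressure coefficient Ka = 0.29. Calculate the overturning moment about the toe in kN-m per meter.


Pa = 0.5 * Ka * gamma * H^2
= 0.5 * 0.29 * 20 * 7^2
= 142.1 kN/m
Arm = H / 3 = 7 / 3 = 2.3333 m
Mo = Pa * arm = Pa * H / 3 = 142.1 * 7 / 3 = 331.5667 kN-m/m

331.5667 kN-m/m


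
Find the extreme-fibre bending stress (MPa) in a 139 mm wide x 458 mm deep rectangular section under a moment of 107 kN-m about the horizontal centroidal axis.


I = b * h^3 / 12 = 139 * 458^3 / 12 = 1112832980.67 mm^4
y = h / 2 = 458 / 2 = 229.0 mm
M = 107 kN-m = 107000000.0 N-mm
sigma = M * y / I = 107000000.0 * 229.0 / 1112832980.67
= 22.02 MPa

22.02 MPa


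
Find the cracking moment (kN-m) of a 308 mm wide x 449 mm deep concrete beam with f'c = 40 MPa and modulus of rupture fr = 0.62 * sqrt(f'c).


fr = 0.62 * sqrt(40) = 0.62 * 6.3246 = 3.9212 MPa
I = 308 * 449^3 / 12 = 2323317124.33 mm^4
y_t = 224.5 mm
M_cr = fr * I / y_t = 3.9212 * 2323317124.33 / 224.5 N-mm
= 40.5802 kN-m

40.5802 kN-m


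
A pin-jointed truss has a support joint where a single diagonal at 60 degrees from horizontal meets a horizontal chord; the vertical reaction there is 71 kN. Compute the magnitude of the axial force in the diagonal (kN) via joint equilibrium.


At the joint, only the diagonal has a vertical component, so vertical equilibrium gives:
F * sin(60) = 71
F = 71 / sin(60)
= 71 / 0.866025
= 81.98 kN

81.98 kN


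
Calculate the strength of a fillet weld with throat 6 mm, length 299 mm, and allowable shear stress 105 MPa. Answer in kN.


Strength = throat * length * allowable stress
= 6 * 299 * 105 N
= 188370 N
= 188.37 kN

188.37 kN


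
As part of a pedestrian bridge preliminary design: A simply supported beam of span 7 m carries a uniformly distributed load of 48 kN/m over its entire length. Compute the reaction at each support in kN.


Total load = w * L = 48 * 7 = 336 kN
By symmetry, each reaction R = total / 2 = 336 / 2 = 168.0 kN

168.0 kN


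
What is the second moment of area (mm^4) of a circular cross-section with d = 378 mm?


r = d / 2 = 378 / 2 = 189.0 mm
I = pi * r^4 / 4 = pi * 189.0^4 / 4
= 1002160077.64 mm^4

1002160077.64 mm^4


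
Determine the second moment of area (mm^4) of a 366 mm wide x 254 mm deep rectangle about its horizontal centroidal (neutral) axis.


I = b * h^3 / 12
= 366 * 254^3 / 12
= 366 * 16387064 / 12
= 499805452.0 mm^4

499805452.0 mm^4


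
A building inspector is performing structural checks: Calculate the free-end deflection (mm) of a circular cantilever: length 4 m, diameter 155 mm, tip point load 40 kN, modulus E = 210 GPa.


I = pi * d^4 / 64 = pi * 155^4 / 64 = 28333269.42 mm^4
L = 4000.0 mm, P = 40000.0 N, E = 210000.0 MPa
delta = P * L^3 / (3 * E * I)
= 40000.0 * 4000.0^3 / (3 * 210000.0 * 28333269.42)
= 143.4177 mm

143.4177 mm


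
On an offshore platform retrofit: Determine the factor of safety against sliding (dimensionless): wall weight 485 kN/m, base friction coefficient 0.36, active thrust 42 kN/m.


Resisting force = mu * W = 0.36 * 485 = 174.6 kN/m
FOS = Resisting / Driving = 174.6 / 42
= 4.1571 (dimensionless)

4.1571 (dimensionless)


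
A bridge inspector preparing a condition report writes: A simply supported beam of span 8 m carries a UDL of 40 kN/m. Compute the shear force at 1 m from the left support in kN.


R_A = w * L / 2 = 40 * 8 / 2 = 160.0 kN
V(x) = R_A - w * x = 160.0 - 40 * 1
= 120.0 kN

120.0 kN


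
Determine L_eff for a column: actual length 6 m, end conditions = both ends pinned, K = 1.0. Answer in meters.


L_eff = K * L
= 1.0 * 6
= 6.0 m

6.0 m


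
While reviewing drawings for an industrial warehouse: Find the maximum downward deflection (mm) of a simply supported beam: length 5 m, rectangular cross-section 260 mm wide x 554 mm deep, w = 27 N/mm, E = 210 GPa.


I = 260 * 554^3 / 12 = 3684015053.33 mm^4
L = 5000.0 mm, w = 27 N/mm, E = 210000.0 MPa
delta = 5 * w * L^4 / (384 * E * I)
= 5 * 27 * 5000.0^4 / (384 * 210000.0 * 3684015053.33)
= 0.284 mm

0.284 mm


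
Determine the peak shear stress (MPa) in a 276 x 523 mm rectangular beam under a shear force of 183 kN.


A = b * h = 276 * 523 = 144348 mm^2
V = 183 kN = 183000.0 N
tau_max = 1.5 * V / A = 1.5 * 183000.0 / 144348
= 1.9017 MPa

1.9017 MPa


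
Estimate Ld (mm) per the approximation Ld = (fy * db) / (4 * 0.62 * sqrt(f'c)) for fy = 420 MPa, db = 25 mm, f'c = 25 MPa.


Ld = (fy * db) / (4 * 0.62 * sqrt(f'c))
= (420 * 25) / (4 * 0.62 * sqrt(25))
= 10500 / 12.4
= 846.77 mm

846.77 mm


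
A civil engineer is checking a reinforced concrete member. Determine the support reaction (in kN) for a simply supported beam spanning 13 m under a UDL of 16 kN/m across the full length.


Total load = w * L = 16 * 13 = 208 kN
By symmetry, each reaction R = total / 2 = 208 / 2 = 104.0 kN

104.0 kN


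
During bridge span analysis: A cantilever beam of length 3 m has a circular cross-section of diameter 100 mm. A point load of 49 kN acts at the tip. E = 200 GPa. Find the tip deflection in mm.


I = pi * d^4 / 64 = pi * 100^4 / 64 = 4908738.52 mm^4
L = 3000.0 mm, P = 49000.0 N, E = 200000.0 MPa
delta = P * L^3 / (3 * E * I)
= 49000.0 * 3000.0^3 / (3 * 200000.0 * 4908738.52)
= 449.1989 mm

449.1989 mm


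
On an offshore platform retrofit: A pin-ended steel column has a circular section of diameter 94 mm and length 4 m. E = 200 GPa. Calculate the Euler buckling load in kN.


I = pi * d^4 / 64 = 3832492.5 mm^4
L = 4000.0 mm
P_cr = pi^2 * E * I / L^2
= 9.8696 * 200000.0 * 3832492.5 / 4000.0^2
= 472814.81 N = 472.8148 kN

472.8148 kN


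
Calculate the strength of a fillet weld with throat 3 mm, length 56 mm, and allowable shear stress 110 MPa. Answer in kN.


Strength = throat * length * allowable stress
= 3 * 56 * 110 N
= 18480 N
= 18.48 kN

18.48 kN


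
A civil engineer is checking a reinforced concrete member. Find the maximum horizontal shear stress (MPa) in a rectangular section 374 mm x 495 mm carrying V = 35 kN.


A = b * h = 374 * 495 = 185130 mm^2
V = 35 kN = 35000.0 N
tau_max = 1.5 * V / A = 1.5 * 35000.0 / 185130
= 0.2836 MPa

0.2836 MPa


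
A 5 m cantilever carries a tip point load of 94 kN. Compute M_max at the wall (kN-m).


For a cantilever with a point load at the free end:
M_max = P * L = 94 * 5 = 470 kN-m

470 kN-m


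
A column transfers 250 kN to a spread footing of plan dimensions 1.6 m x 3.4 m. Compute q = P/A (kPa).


A = 1.6 * 3.4 = 5.44 m^2
q = P / A = 250 / 5.44
= 45.9559 kPa

45.9559 kPa


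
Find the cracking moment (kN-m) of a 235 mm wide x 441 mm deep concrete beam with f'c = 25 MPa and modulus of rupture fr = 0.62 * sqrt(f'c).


fr = 0.62 * sqrt(25) = 0.62 * 5.0 = 3.1 MPa
I = 235 * 441^3 / 12 = 1679586536.25 mm^4
y_t = 220.5 mm
M_cr = fr * I / y_t = 3.1 * 1679586536.25 / 220.5 N-mm
= 23.6132 kN-m

23.6132 kN-m


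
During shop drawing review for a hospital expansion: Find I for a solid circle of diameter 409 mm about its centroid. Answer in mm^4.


r = d / 2 = 409 / 2 = 204.5 mm
I = pi * r^4 / 4 = pi * 204.5^4 / 4
= 1373609009.63 mm^4

1373609009.63 mm^4


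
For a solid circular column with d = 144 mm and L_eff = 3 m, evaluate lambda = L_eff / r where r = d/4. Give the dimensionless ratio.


Radius of gyration r = d / 4 = 144 / 4 = 36.0 mm
L_eff = 3000.0 mm
Slenderness ratio = L / r = 3000.0 / 36.0 = 83.33 (dimensionless)

83.33 (dimensionless)


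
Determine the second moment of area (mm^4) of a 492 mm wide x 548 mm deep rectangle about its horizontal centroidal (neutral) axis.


I = b * h^3 / 12
= 492 * 548^3 / 12
= 492 * 164566592 / 12
= 6747230272.0 mm^4

6747230272.0 mm^4


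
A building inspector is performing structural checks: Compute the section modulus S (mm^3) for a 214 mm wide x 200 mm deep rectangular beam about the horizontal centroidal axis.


S = b * h^2 / 6
= 214 * 200^2 / 6
= 214 * 40000 / 6
= 1426666.67 mm^3

1426666.67 mm^3


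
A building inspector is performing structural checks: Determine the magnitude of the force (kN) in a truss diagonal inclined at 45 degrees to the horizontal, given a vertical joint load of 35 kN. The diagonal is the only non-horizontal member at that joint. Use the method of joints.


At the joint, only the diagonal has a vertical component, so vertical equilibrium gives:
F * sin(45) = 35
F = 35 / sin(45)
= 35 / 0.707107
= 49.5 kN

49.5 kN


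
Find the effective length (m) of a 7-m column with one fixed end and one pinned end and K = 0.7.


L_eff = K * L
= 0.7 * 7
= 4.9 m

4.9 m


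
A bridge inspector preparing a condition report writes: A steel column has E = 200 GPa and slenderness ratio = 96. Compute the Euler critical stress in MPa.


sigma_cr = pi^2 * E / lambda^2
= 9.8696 * 200000.0 / 96^2
= 9.8696 * 200000.0 / 9216
= 214.1841 MPa

214.1841 MPa


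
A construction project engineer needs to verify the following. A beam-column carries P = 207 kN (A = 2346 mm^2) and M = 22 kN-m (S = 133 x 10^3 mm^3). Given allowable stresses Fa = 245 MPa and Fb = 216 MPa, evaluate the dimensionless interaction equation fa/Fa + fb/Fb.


f_a = P / A = 207000.0 / 2346 = 88.2353 MPa
f_b = M / S = 22000000.0 / 133000.0 = 165.4135 MPa
Ratio = f_a / Fa + f_b / Fb
= 88.2353 / 245 + 165.4135 / 216
= 1.1259 (dimensionless)

1.1259 (dimensionless)


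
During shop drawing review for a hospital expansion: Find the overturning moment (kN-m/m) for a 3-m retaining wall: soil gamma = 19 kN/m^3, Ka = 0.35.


Pa = 0.5 * Ka * gamma * H^2
= 0.5 * 0.35 * 19 * 3^2
= 29.925 kN/m
Arm = H / 3 = 3 / 3 = 1.0 m
Mo = Pa * arm = Pa * H / 3 = 29.925 * 3 / 3 = 29.925 kN-m/m

29.925 kN-m/m


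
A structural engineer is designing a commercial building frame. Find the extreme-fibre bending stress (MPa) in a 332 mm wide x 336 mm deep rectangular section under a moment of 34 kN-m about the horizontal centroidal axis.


I = b * h^3 / 12 = 332 * 336^3 / 12 = 1049481216.0 mm^4
y = h / 2 = 336 / 2 = 168.0 mm
M = 34 kN-m = 34000000.0 N-mm
sigma = M * y / I = 34000000.0 * 168.0 / 1049481216.0
= 5.44 MPa

5.44 MPa


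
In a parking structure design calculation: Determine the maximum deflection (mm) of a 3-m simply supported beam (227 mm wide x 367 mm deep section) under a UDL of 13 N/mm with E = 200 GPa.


I = 227 * 367^3 / 12 = 935067158.42 mm^4
L = 3000.0 mm, w = 13 N/mm, E = 200000.0 MPa
delta = 5 * w * L^4 / (384 * E * I)
= 5 * 13 * 3000.0^4 / (384 * 200000.0 * 935067158.42)
= 0.0733 mm

0.0733 mm


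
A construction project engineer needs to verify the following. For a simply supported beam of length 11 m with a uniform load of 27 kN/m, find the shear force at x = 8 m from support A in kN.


R_A = w * L / 2 = 27 * 11 / 2 = 148.5 kN
V(x) = R_A - w * x = 148.5 - 27 * 8
= -67.5 kN

-67.5 kN


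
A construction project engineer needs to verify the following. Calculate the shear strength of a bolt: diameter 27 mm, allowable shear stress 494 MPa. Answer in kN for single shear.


A = pi * d^2 / 4 = pi * 27^2 / 4 = 572.5553 mm^2
V = f_v * A / 1000 = 494 * 572.5553 / 1000
= 282.8423 kN

282.8423 kN


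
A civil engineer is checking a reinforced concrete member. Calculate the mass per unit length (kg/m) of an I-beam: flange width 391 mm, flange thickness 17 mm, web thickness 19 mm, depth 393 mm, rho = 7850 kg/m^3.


A_flanges = 2 * 391 * 17 = 13294 mm^2
A_web = (393 - 2 * 17) * 19 = 6821 mm^2
A_total = 13294 + 6821 = 20115 mm^2 = 0.020115 m^2
Weight = rho * A = 7850 * 0.020115 = 157.9027 kg/m

157.9027 kg/m


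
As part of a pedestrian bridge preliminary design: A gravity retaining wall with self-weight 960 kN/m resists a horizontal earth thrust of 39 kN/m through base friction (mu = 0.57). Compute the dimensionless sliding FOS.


Resisting force = mu * W = 0.57 * 960 = 547.2 kN/m
FOS = Resisting / Driving = 547.2 / 39
= 14.0308 (dimensionless)

14.0308 (dimensionless)


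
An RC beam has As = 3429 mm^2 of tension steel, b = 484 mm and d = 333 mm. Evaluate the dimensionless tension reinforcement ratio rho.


rho = As / (b * d)
= 3429 / (484 * 333)
= 3429 / 161172
= 0.021275 (dimensionless)

0.021275 (dimensionless)


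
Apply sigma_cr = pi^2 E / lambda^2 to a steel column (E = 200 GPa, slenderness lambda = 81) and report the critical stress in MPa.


sigma_cr = pi^2 * E / lambda^2
= 9.8696 * 200000.0 / 81^2
= 9.8696 * 200000.0 / 6561
= 300.8567 MPa

300.8567 MPa


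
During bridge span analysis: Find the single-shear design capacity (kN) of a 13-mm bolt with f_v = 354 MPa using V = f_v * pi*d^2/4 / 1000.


A = pi * d^2 / 4 = pi * 13^2 / 4 = 132.7323 mm^2
V = f_v * A / 1000 = 354 * 132.7323 / 1000
= 46.9872 kN

46.9872 kN


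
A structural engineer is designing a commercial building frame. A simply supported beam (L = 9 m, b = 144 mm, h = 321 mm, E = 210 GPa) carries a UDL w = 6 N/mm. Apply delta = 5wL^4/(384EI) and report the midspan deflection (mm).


I = 144 * 321^3 / 12 = 396913932.0 mm^4
L = 9000.0 mm, w = 6 N/mm, E = 210000.0 MPa
delta = 5 * w * L^4 / (384 * E * I)
= 5 * 6 * 9000.0^4 / (384 * 210000.0 * 396913932.0)
= 6.1496 mm

6.1496 mm


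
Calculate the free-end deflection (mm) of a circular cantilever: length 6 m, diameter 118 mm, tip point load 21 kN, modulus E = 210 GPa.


I = pi * d^4 / 64 = pi * 118^4 / 64 = 9516953.07 mm^4
L = 6000.0 mm, P = 21000.0 N, E = 210000.0 MPa
delta = P * L^3 / (3 * E * I)
= 21000.0 * 6000.0^3 / (3 * 210000.0 * 9516953.07)
= 756.5447 mm

756.5447 mm


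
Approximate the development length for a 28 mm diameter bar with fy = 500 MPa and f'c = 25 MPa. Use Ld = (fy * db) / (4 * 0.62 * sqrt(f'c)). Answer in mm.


Ld = (fy * db) / (4 * 0.62 * sqrt(f'c))
= (500 * 28) / (4 * 0.62 * sqrt(25))
= 14000 / 12.4
= 1129.03 mm

1129.03 mm


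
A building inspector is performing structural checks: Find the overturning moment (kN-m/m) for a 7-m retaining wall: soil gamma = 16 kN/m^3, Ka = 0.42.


Pa = 0.5 * Ka * gamma * H^2
= 0.5 * 0.42 * 16 * 7^2
= 164.64 kN/m
Arm = H / 3 = 7 / 3 = 2.3333 m
Mo = Pa * arm = Pa * H / 3 = 164.64 * 7 / 3 = 384.16 kN-m/m

384.16 kN-m/m


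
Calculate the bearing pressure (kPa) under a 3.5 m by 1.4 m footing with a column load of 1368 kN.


A = 3.5 * 1.4 = 4.9 m^2
q = P / A = 1368 / 4.9
= 279.1837 kPa

279.1837 kPa


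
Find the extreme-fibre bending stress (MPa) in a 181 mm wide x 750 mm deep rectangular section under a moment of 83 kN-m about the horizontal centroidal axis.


I = b * h^3 / 12 = 181 * 750^3 / 12 = 6363281250.0 mm^4
y = h / 2 = 750 / 2 = 375.0 mm
M = 83 kN-m = 83000000.0 N-mm
sigma = M * y / I = 83000000.0 * 375.0 / 6363281250.0
= 4.89 MPa

4.89 MPa


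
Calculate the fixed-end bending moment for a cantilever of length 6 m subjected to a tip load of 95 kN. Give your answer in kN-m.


For a cantilever with a point load at the free end:
M_max = P * L = 95 * 6 = 570 kN-m

570 kN-m


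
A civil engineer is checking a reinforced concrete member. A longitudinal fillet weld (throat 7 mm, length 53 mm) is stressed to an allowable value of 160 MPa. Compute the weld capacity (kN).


Strength = throat * length * allowable stress
= 7 * 53 * 160 N
= 59360 N
= 59.36 kN

59.36 kN


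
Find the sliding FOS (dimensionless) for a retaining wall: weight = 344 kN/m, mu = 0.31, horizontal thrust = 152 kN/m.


Resisting force = mu * W = 0.31 * 344 = 106.64 kN/m
FOS = Resisting / Driving = 106.64 / 152
= 0.7016 (dimensionless)

0.7016 (dimensionless)


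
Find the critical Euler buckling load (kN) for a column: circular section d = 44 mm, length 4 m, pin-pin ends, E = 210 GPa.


I = pi * d^4 / 64 = 183984.23 mm^4
L = 4000.0 mm
P_cr = pi^2 * E * I / L^2
= 9.8696 * 210000.0 * 183984.23 / 4000.0^2
= 23833.05 N = 23.8331 kN

23.8331 kN


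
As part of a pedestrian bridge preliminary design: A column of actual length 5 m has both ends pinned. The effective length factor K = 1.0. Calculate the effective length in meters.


L_eff = K * L
= 1.0 * 5
= 5.0 m

5.0 m


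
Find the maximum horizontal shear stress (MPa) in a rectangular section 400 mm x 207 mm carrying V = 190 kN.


A = b * h = 400 * 207 = 82800 mm^2
V = 190 kN = 190000.0 N
tau_max = 1.5 * V / A = 1.5 * 190000.0 / 82800
= 3.442 MPa

3.442 MPa


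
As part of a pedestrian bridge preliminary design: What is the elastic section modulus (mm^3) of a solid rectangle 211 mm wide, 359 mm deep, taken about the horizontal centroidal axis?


S = b * h^2 / 6
= 211 * 359^2 / 6
= 211 * 128881 / 6
= 4532315.17 mm^3

4532315.17 mm^3


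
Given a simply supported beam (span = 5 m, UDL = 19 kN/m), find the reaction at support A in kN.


Total load = w * L = 19 * 5 = 95 kN
By symmetry, each reaction R = total / 2 = 95 / 2 = 47.5 kN

47.5 kN


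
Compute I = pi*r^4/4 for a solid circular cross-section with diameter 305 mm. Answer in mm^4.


r = d / 2 = 305 / 2 = 152.5 mm
I = pi * r^4 / 4 = pi * 152.5^4 / 4
= 424785081.72 mm^4

424785081.72 mm^4


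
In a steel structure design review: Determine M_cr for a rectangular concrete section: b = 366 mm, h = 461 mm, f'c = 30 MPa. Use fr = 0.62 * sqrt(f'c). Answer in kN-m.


fr = 0.62 * sqrt(30) = 0.62 * 5.4772 = 3.3959 MPa
I = 366 * 461^3 / 12 = 2988151520.5 mm^4
y_t = 230.5 mm
M_cr = fr * I / y_t = 3.3959 * 2988151520.5 / 230.5 N-mm
= 44.0234 kN-m

44.0234 kN-m


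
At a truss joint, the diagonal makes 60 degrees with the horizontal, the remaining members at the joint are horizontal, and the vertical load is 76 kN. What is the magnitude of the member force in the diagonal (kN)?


At the joint, only the diagonal has a vertical component, so vertical equilibrium gives:
F * sin(60) = 76
F = 76 / sin(60)
= 76 / 0.866025
= 87.76 kN

87.76 kN


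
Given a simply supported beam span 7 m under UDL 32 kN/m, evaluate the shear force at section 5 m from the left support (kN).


R_A = w * L / 2 = 32 * 7 / 2 = 112.0 kN
V(x) = R_A - w * x = 112.0 - 32 * 5
= -48.0 kN

-48.0 kN


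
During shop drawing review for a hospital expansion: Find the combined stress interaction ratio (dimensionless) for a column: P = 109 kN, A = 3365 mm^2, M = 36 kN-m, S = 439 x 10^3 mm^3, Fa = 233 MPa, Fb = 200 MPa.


f_a = P / A = 109000.0 / 3365 = 32.3923 MPa
f_b = M / S = 36000000.0 / 439000.0 = 82.0046 MPa
Ratio = f_a / Fa + f_b / Fb
= 32.3923 / 233 + 82.0046 / 200
= 0.549 (dimensionless)

0.549 (dimensionless)


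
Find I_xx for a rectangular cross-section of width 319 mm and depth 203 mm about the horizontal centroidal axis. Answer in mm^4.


I = b * h^3 / 12
= 319 * 203^3 / 12
= 319 * 8365427 / 12
= 222380934.42 mm^4

222380934.42 mm^4


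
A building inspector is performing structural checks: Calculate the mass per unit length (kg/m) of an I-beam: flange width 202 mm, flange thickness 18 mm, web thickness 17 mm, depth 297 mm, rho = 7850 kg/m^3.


A_flanges = 2 * 202 * 18 = 7272 mm^2
A_web = (297 - 2 * 18) * 17 = 4437 mm^2
A_total = 7272 + 4437 = 11709 mm^2 = 0.011709 m^2
Weight = rho * A = 7850 * 0.011709 = 91.9156 kg/m

91.9156 kg/m


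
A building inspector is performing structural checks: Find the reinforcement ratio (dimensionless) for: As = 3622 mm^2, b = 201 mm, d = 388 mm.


rho = As / (b * d)
= 3622 / (201 * 388)
= 3622 / 77988
= 0.046443 (dimensionless)

0.046443 (dimensionless)


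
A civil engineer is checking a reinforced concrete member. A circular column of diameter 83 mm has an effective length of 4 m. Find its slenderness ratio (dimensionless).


Radius of gyration r = d / 4 = 83 / 4 = 20.75 mm
L_eff = 4000.0 mm
Slenderness ratio = L / r = 4000.0 / 20.75 = 192.77 (dimensionless)

192.77 (dimensionless)


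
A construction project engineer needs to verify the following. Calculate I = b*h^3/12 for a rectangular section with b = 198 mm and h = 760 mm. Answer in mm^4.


I = b * h^3 / 12
= 198 * 760^3 / 12
= 198 * 438976000 / 12
= 7243104000.0 mm^4

7243104000.0 mm^4


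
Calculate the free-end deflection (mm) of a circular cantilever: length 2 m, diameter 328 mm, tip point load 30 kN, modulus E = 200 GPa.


I = pi * d^4 / 64 = pi * 328^4 / 64 = 568152959.9 mm^4
L = 2000.0 mm, P = 30000.0 N, E = 200000.0 MPa
delta = P * L^3 / (3 * E * I)
= 30000.0 * 2000.0^3 / (3 * 200000.0 * 568152959.9)
= 0.704 mm

0.704 mm


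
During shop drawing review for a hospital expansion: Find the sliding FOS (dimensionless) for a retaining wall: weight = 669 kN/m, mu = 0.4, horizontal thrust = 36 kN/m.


Resisting force = mu * W = 0.4 * 669 = 267.6 kN/m
FOS = Resisting / Driving = 267.6 / 36
= 7.4333 (dimensionless)

7.4333 (dimensionless)


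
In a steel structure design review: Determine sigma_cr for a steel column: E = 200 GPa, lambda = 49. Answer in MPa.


sigma_cr = pi^2 * E / lambda^2
= 9.8696 * 200000.0 / 49^2
= 9.8696 * 200000.0 / 2401
= 822.1245 MPa

822.1245 MPa


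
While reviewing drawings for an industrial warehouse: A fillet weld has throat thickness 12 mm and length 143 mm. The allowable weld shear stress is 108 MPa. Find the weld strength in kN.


Strength = throat * length * allowable stress
= 12 * 143 * 108 N
= 185328 N
= 185.33 kN

185.33 kN


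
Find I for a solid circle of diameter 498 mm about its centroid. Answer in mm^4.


r = d / 2 = 498 / 2 = 249.0 mm
I = pi * r^4 / 4 = pi * 249.0^4 / 4
= 3019167930.26 mm^4

3019167930.26 mm^4


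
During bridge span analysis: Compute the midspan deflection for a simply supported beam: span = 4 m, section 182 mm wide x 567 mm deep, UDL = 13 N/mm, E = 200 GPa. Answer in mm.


I = 182 * 567^3 / 12 = 2764644655.5 mm^4
L = 4000.0 mm, w = 13 N/mm, E = 200000.0 MPa
delta = 5 * w * L^4 / (384 * E * I)
= 5 * 13 * 4000.0^4 / (384 * 200000.0 * 2764644655.5)
= 0.0784 mm

0.0784 mm


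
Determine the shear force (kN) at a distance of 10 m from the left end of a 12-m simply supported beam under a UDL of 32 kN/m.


R_A = w * L / 2 = 32 * 12 / 2 = 192.0 kN
V(x) = R_A - w * x = 192.0 - 32 * 10
= -128.0 kN

-128.0 kN


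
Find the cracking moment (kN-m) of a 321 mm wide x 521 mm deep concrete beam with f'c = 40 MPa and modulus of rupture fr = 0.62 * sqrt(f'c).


fr = 0.62 * sqrt(40) = 0.62 * 6.3246 = 3.9212 MPa
I = 321 * 521^3 / 12 = 3783005356.75 mm^4
y_t = 260.5 mm
M_cr = fr * I / y_t = 3.9212 * 3783005356.75 / 260.5 N-mm
= 56.9444 kN-m

56.9444 kN-m


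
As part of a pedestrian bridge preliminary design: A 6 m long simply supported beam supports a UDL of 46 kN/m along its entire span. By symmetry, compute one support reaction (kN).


Total load = w * L = 46 * 6 = 276 kN
By symmetry, each reaction R = total / 2 = 276 / 2 = 138.0 kN

138.0 kN


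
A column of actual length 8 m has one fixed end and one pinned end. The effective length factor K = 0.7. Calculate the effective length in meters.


L_eff = K * L
= 0.7 * 8
= 5.6 m

5.6 m


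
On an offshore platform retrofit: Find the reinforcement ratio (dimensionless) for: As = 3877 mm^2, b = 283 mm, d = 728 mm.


rho = As / (b * d)
= 3877 / (283 * 728)
= 3877 / 206024
= 0.018818 (dimensionless)

0.018818 (dimensionless)


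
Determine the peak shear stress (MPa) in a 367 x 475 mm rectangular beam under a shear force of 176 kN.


A = b * h = 367 * 475 = 174325 mm^2
V = 176 kN = 176000.0 N
tau_max = 1.5 * V / A = 1.5 * 176000.0 / 174325
= 1.5144 MPa

1.5144 MPa


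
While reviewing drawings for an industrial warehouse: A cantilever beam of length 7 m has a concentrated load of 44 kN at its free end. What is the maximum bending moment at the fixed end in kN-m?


For a cantilever with a point load at the free end:
M_max = P * L = 44 * 7 = 308 kN-m

308 kN-m


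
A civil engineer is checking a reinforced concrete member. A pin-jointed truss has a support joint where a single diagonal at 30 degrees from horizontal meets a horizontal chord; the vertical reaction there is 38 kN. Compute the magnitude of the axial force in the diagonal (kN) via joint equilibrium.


At the joint, only the diagonal has a vertical component, so vertical equilibrium gives:
F * sin(30) = 38
F = 38 / sin(30)
= 38 / 0.5
= 76.0 kN

76.0 kN


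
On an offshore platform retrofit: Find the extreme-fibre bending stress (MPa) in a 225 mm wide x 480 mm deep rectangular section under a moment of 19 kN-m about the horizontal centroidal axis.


I = b * h^3 / 12 = 225 * 480^3 / 12 = 2073600000.0 mm^4
y = h / 2 = 480 / 2 = 240.0 mm
M = 19 kN-m = 19000000.0 N-mm
sigma = M * y / I = 19000000.0 * 240.0 / 2073600000.0
= 2.2 MPa

2.2 MPa


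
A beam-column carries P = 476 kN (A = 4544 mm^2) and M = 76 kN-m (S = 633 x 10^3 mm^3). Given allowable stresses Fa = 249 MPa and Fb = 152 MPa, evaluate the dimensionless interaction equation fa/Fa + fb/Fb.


f_a = P / A = 476000.0 / 4544 = 104.7535 MPa
f_b = M / S = 76000000.0 / 633000.0 = 120.0632 MPa
Ratio = f_a / Fa + f_b / Fb
= 104.7535 / 249 + 120.0632 / 152
= 1.2106 (dimensionless)

1.2106 (dimensionless)


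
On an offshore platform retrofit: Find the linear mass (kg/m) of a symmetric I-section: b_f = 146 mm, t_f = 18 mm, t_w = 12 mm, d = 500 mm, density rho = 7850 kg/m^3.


A_flanges = 2 * 146 * 18 = 5256 mm^2
A_web = (500 - 2 * 18) * 12 = 5568 mm^2
A_total = 5256 + 5568 = 10824 mm^2 = 0.010824 m^2
Weight = rho * A = 7850 * 0.010824 = 84.9684 kg/m

84.9684 kg/m


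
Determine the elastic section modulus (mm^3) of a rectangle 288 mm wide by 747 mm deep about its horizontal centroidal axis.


S = b * h^2 / 6
= 288 * 747^2 / 6
= 288 * 558009 / 6
= 26784432.0 mm^3

26784432.0 mm^3


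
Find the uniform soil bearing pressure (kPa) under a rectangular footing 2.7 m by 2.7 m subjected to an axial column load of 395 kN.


A = 2.7 * 2.7 = 7.29 m^2
q = P / A = 395 / 7.29
= 54.1838 kPa

54.1838 kPa


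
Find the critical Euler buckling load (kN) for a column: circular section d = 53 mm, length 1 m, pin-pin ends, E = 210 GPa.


I = pi * d^4 / 64 = 387323.08 mm^4
L = 1000.0 mm
P_cr = pi^2 * E * I / L^2
= 9.8696 * 210000.0 * 387323.08 / 1000.0^2
= 802772.37 N = 802.7724 kN

802.7724 kN


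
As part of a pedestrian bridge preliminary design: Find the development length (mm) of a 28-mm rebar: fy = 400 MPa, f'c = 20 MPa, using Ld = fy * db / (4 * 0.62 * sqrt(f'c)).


Ld = (fy * db) / (4 * 0.62 * sqrt(f'c))
= (400 * 28) / (4 * 0.62 * sqrt(20))
= 11200 / 11.0909
= 1009.84 mm

1009.84 mm


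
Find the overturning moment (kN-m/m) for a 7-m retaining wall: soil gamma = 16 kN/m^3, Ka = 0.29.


Pa = 0.5 * Ka * gamma * H^2
= 0.5 * 0.29 * 16 * 7^2
= 113.68 kN/m
Arm = H / 3 = 7 / 3 = 2.3333 m
Mo = Pa * arm = Pa * H / 3 = 113.68 * 7 / 3 = 265.2533 kN-m/m

265.2533 kN-m/m


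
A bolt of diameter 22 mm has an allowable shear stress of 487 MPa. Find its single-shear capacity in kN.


A = pi * d^2 / 4 = pi * 22^2 / 4 = 380.1327 mm^2
V = f_v * A / 1000 = 487 * 380.1327 / 1000
= 185.1246 kN

185.1246 kN


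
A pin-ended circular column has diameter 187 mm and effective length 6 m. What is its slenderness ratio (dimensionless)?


Radius of gyration r = d / 4 = 187 / 4 = 46.75 mm
L_eff = 6000.0 mm
Slenderness ratio = L / r = 6000.0 / 46.75 = 128.34 (dimensionless)

128.34 (dimensionless)


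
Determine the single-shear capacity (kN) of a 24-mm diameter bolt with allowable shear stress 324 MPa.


A = pi * d^2 / 4 = pi * 24^2 / 4 = 452.3893 mm^2
V = f_v * A / 1000 = 324 * 452.3893 / 1000
= 146.5741 kN

146.5741 kN


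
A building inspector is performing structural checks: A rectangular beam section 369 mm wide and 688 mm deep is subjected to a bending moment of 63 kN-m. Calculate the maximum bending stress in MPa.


I = b * h^3 / 12 = 369 * 688^3 / 12 = 10014065664.0 mm^4
y = h / 2 = 688 / 2 = 344.0 mm
M = 63 kN-m = 63000000.0 N-mm
sigma = M * y / I = 63000000.0 * 344.0 / 10014065664.0
= 2.16 MPa

2.16 MPa


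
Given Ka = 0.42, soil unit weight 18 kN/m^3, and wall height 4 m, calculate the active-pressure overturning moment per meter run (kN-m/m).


Pa = 0.5 * Ka * gamma * H^2
= 0.5 * 0.42 * 18 * 4^2
= 60.48 kN/m
Arm = H / 3 = 4 / 3 = 1.3333 m
Mo = Pa * arm = Pa * H / 3 = 60.48 * 4 / 3 = 80.64 kN-m/m

80.64 kN-m/m


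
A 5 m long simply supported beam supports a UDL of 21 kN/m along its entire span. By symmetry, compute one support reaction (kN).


Total load = w * L = 21 * 5 = 105 kN
By symmetry, each reaction R = total / 2 = 105 / 2 = 52.5 kN

52.5 kN


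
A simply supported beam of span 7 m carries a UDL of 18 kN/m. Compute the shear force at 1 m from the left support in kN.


R_A = w * L / 2 = 18 * 7 / 2 = 63.0 kN
V(x) = R_A - w * x = 63.0 - 18 * 1
= 45.0 kN

45.0 kN


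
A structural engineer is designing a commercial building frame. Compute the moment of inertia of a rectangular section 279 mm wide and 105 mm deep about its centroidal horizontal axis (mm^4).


I = b * h^3 / 12
= 279 * 105^3 / 12
= 279 * 1157625 / 12
= 26914781.25 mm^4

26914781.25 mm^4


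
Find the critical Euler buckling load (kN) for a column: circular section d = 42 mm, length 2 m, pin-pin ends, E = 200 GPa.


I = pi * d^4 / 64 = 152745.02 mm^4
L = 2000.0 mm
P_cr = pi^2 * E * I / L^2
= 9.8696 * 200000.0 * 152745.02 / 2000.0^2
= 75376.65 N = 75.3766 kN

75.3766 kN


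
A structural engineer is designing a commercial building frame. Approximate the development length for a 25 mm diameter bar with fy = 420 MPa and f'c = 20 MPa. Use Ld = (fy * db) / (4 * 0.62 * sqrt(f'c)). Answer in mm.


Ld = (fy * db) / (4 * 0.62 * sqrt(f'c))
= (420 * 25) / (4 * 0.62 * sqrt(20))
= 10500 / 11.0909
= 946.72 mm

946.72 mm


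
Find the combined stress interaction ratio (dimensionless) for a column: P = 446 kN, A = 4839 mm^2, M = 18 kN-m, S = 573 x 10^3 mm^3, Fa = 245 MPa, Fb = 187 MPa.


f_a = P / A = 446000.0 / 4839 = 92.1678 MPa
f_b = M / S = 18000000.0 / 573000.0 = 31.4136 MPa
Ratio = f_a / Fa + f_b / Fb
= 92.1678 / 245 + 31.4136 / 187
= 0.5442 (dimensionless)

0.5442 (dimensionless)


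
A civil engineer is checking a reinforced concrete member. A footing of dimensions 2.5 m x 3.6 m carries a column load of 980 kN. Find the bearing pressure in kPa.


A = 2.5 * 3.6 = 9.0 m^2
q = P / A = 980 / 9.0
= 108.8889 kPa

108.8889 kPa


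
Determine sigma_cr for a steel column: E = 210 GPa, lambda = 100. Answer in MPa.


sigma_cr = pi^2 * E / lambda^2
= 9.8696 * 210000.0 / 100^2
= 9.8696 * 210000.0 / 10000
= 207.2617 MPa

207.2617 MPa
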